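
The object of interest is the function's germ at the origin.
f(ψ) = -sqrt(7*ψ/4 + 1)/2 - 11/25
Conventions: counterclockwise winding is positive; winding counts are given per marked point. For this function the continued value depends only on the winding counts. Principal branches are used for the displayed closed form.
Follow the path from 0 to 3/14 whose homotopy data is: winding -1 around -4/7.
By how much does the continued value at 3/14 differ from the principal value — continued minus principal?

Continued minus principal equals (1/4)*sqrt(22).

The rational part is single-valued and drops out of the difference; each branch term changes only by its own monodromy.
(-1/2)*sqrt(1 - ψ/(-4/7)): winding -1 is odd, the square root flips sign, contributing -2*(-1/2)*sqrt(1 - (3/14)/(-4/7)) = -2*(-1/2)*sqrt(11/8) = (1/4)*sqrt(22).
Summing the contributions at ψ = 3/14 gives (1/4)*sqrt(22).


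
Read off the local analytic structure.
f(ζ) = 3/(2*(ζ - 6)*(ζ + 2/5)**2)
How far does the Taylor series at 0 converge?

The radius of convergence is 2/5.

Denominator factor (ζ - 6): pole of order 1 at 6, modulus 6.
Denominator factor (ζ + 2/5)^2: pole of order 2 at -2/5, modulus 2/5.
The radius of convergence is the smallest modulus among the singular points: 2/5.


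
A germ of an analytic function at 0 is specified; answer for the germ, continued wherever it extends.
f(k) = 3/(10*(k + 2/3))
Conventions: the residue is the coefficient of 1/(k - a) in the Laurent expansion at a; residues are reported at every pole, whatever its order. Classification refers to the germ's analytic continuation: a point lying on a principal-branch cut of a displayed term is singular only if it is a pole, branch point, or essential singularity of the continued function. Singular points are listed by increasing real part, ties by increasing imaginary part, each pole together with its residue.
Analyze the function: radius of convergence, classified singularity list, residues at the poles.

Radius of convergence at 0: 2/3.
At -2/3: a pole of order 1; residue 3/10.

Denominator factor (k + 2/3): pole of order 1 at -2/3, modulus 2/3.
The radius of convergence is the smallest modulus among the singular points: 2/3.
At the order-1 pole -2/3 set g(k) = (k - (-2/3))*f(k) = 3/10.
Simple pole: residue = g(a) at a = -2/3, which is 3/10.


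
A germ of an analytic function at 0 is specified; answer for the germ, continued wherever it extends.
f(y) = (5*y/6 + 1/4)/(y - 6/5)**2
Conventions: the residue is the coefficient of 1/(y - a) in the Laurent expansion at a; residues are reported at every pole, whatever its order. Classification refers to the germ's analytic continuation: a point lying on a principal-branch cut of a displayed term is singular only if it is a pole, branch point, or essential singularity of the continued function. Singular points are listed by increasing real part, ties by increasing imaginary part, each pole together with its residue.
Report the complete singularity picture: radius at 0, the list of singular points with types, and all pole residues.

Denominator factor (y - 6/5)^2: pole of order 2 at 6/5, modulus 6/5.
The radius of convergence is the smallest modulus among the singular points: 6/5.
At the order-2 pole 6/5 set g(y) = (y - (6/5))^2*f(y) = 5*y/6 + 1/4.
Order-2 pole: residue = g'(a); g'(6/5) = 5/6, so the residue is 5/6.

Radius of convergence at 0: 6/5.
At 6/5: a pole of order 2; residue 5/6.


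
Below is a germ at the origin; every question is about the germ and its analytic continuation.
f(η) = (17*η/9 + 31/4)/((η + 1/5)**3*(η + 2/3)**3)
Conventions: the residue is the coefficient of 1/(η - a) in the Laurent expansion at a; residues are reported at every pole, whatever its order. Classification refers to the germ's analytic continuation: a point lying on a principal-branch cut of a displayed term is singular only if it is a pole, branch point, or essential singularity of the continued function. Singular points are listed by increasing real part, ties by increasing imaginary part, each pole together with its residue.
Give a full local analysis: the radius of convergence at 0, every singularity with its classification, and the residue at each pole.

Denominator factor (η + 1/5)^3: pole of order 3 at -1/5, modulus 1/5.
Denominator factor (η + 2/3)^3: pole of order 3 at -2/3, modulus 2/3.
The radius of convergence is the smallest modulus among the singular points: 1/5.
At the order-3 pole -2/3 set g(η) = (η - (-2/3))^3*f(η) = (17*η/9 + 31/4)/(η + 1/5)**3.
Order-3 pole: residue = g''(a)/2; g''(-2/3) = -63163125/16807, so the residue is -63163125/33614.
At the order-3 pole -1/5 set g(η) = (η - (-1/5))^3*f(η) = (17*η/9 + 31/4)/(η + 2/3)**3.
Order-3 pole: residue = g''(a)/2; g''(-1/5) = 63163125/16807, so the residue is 63163125/33614.
List the singular points by increasing real part (a conjugate pair: the negative imaginary part first).

Radius of convergence at 0: 1/5.
At -2/3: a pole of order 3; residue -63163125/33614.
At -1/5: a pole of order 3; residue 63163125/33614.


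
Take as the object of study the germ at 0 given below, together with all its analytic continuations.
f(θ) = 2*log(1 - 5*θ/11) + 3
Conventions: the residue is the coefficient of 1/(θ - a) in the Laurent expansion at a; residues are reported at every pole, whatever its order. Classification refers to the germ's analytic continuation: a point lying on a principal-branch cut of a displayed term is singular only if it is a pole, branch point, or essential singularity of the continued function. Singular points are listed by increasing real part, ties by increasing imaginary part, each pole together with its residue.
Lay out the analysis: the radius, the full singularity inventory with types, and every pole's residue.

Radius of convergence at 0: 11/5.
At 11/5: a logarithmic branch point.

Branch term (2)*log(1 - θ/(11/5)): its argument vanishes at θ = 11/5, a logarithmic branch point, modulus 11/5.
The radius of convergence is the smallest modulus among the singular points: 11/5.


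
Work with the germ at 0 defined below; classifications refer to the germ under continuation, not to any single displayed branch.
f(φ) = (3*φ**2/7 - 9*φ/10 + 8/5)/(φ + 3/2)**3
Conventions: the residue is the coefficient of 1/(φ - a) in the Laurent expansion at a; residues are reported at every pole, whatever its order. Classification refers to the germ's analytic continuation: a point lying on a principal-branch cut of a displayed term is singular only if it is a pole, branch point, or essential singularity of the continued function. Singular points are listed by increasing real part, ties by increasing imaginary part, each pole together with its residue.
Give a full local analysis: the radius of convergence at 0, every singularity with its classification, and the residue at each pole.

Radius of convergence at 0: 3/2.
At -3/2: a pole of order 3; residue 3/7.

Denominator factor (φ + 3/2)^3: pole of order 3 at -3/2, modulus 3/2.
The radius of convergence is the smallest modulus among the singular points: 3/2.
At the order-3 pole -3/2 set g(φ) = (φ - (-3/2))^3*f(φ) = 3*φ**2/7 - 9*φ/10 + 8/5.
Order-3 pole: residue = g''(a)/2; g''(-3/2) = 6/7, so the residue is 3/7.


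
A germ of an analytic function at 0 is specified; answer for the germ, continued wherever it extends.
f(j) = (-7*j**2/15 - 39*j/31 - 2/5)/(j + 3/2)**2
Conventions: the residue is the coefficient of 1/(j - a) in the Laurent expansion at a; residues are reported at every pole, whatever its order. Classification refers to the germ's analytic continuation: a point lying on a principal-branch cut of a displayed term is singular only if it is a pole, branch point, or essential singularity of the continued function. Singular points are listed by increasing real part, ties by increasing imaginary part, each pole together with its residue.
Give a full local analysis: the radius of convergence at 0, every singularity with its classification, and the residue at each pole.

Radius of convergence at 0: 3/2.
At -3/2: a pole of order 2; residue 22/155.

Denominator factor (j + 3/2)^2: pole of order 2 at -3/2, modulus 3/2.
The radius of convergence is the smallest modulus among the singular points: 3/2.
At the order-2 pole -3/2 set g(j) = (j - (-3/2))^2*f(j) = -7*j**2/15 - 39*j/31 - 2/5.
Order-2 pole: residue = g'(a); g'(-3/2) = 22/155, so the residue is 22/155.


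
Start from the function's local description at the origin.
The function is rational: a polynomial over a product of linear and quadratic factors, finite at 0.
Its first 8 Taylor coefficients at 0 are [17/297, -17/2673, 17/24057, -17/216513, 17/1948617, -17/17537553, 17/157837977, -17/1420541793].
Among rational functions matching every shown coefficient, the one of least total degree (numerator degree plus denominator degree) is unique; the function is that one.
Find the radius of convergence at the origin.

No rational of total degree below 1 reproduces all 8 coefficients; solving the [0/1] Pade equations on them gives f(γ) = 17/(33*(γ + 9)), whose expansion matches every shown term.
Denominator factor (γ + 9): pole of order 1 at -9, modulus 9.
The radius of convergence is the smallest modulus among the singular points: 9.

The radius of convergence is 9.


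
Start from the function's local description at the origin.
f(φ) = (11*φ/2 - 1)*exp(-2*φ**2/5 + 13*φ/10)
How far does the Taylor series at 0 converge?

The radius of convergence is infinite.

The factor exp(-2*φ**2/5 + 13*φ/10) is entire and contributes no finite singular point.
The polynomial part has no poles.
No finite singular points: the Taylor series at 0 converges everywhere.


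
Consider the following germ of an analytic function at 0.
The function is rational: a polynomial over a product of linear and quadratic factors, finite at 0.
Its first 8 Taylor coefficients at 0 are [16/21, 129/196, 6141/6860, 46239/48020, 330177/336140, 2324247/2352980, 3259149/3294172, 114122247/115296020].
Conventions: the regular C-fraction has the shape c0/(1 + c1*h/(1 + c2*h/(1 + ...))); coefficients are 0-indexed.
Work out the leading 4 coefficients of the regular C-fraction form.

Taylor coefficients (read off): a_0 = 16/21, a_1 = 129/196, a_2 = 6141/6860, a_3 = 46239/48020.
c0 = a_0 = 16/21. Peel one level at a time: if S = 1 + c*h/S' with S'(0) = 1, then c is the h-coefficient of S and S' = c*h/(S - 1).
S_1 = c0/f = 1 + (-387/448)*h + (-61461/143360)*h^2 + ...; c1 = -387/448.
S_2 = c1*h/(S_1 - 1) = 1 + (-6829/13760)*h + (17886/46225)*h^2 + ...; c2 = -6829/13760.
S_3 = c2*h/(S_2 - 1) = 1 + (1144704/1468235)*h + ...; c3 = 1144704/1468235.

The regular C-fraction coefficients are [16/21, -387/448, -6829/13760, 1144704/1468235].


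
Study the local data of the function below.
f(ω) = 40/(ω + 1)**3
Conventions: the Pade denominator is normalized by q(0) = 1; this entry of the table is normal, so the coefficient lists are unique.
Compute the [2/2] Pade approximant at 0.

The Pade approximant has numerator coefficients [40, -20, 20/3]; denominator coefficients [1, 5/2, 5/3].

Taylor coefficients needed (expand at 0): a_0 = 40, a_1 = -120, a_2 = 240, a_3 = -400, a_4 = 600.
Write the denominator as Q(ω) = 1 + q1*ω + q2*ω^2. Requiring Q*f - P = O(ω^5) with deg P <= 2 kills the coefficients of ω^3..ω^4 in Q*f:
  ω^3: a_3 + q1*a_2 + q2*a_1 = 0, i.e. -400 + (240)*q1 + (-120)*q2 = 0.
  ω^4: a_4 + q1*a_3 + q2*a_2 = 0, i.e. 600 + (-400)*q1 + (240)*q2 = 0.
Solving this linear system: q1 = 5/2, q2 = 5/3.
The numerator is Q*f truncated at degree 2: P0 = a_0 = 40; P1 = a_1 + q1*a_0 = -20; P2 = a_2 + q1*a_1 + q2*a_0 = 20/3.


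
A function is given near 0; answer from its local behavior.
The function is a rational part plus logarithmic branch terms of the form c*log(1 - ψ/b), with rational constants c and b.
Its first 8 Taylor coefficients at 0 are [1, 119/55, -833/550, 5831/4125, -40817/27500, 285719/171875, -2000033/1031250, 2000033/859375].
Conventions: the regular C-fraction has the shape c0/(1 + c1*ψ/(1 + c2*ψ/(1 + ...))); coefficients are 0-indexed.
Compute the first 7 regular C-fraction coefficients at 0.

The regular C-fraction coefficients are [1, -119/55, 63/22, 77/1350, 434/675, 63/310, 77/155].

Taylor coefficients (read off): a_0 = 1, a_1 = 119/55, a_2 = -833/550, a_3 = 5831/4125, a_4 = -40817/27500, a_5 = 285719/171875, a_6 = -2000033/1031250.
c0 = a_0 = 1. Peel one level at a time: if S = 1 + c*ψ/S' with S'(0) = 1, then c is the ψ-coefficient of S and S' = c*ψ/(S - 1).
S_1 = c0/f = 1 + (-119/55)*ψ + (7497/1210)*ψ^2 + ...; c1 = -119/55.
S_2 = c1*ψ/(S_1 - 1) = 1 + (63/22)*ψ + (-49/300)*ψ^2 + ...; c2 = 63/22.
S_3 = c2*ψ/(S_2 - 1) = 1 + (77/1350)*ψ + (-16709/455625)*ψ^2 + ...; c3 = 77/1350.
S_4 = c3*ψ/(S_3 - 1) = 1 + (434/675)*ψ + (-49/375)*ψ^2 + ...; c4 = 434/675.
S_5 = c4*ψ/(S_4 - 1) = 1 + (63/310)*ψ + (-4851/48050)*ψ^2 + ...; c5 = 63/310.
S_6 = c5*ψ/(S_5 - 1) = 1 + (77/155)*ψ + ...; c6 = 77/155.


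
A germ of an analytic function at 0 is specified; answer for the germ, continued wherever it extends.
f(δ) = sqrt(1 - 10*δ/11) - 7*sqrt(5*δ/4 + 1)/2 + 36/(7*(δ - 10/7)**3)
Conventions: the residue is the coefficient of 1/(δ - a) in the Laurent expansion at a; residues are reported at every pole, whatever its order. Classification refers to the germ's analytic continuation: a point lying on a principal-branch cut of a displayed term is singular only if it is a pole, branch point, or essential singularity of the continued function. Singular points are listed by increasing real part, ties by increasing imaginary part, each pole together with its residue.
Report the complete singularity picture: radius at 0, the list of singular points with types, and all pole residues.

Radius of convergence at 0: 4/5.
At -4/5: an algebraic (square-root) branch point.
At 11/10: an algebraic (square-root) branch point.
At 10/7: a pole of order 3; residue 0.

Denominator factor (δ - 10/7)^3: pole of order 3 at 10/7, modulus 10/7.
Branch term (1)*sqrt(1 - δ/(11/10)): its argument vanishes at δ = 11/10, a square-root branch point, modulus 11/10.
Branch term (-7/2)*sqrt(1 - δ/(-4/5)): its argument vanishes at δ = -4/5, a square-root branch point, modulus 4/5.
The radius of convergence is the smallest modulus among the singular points: 4/5.
The branch terms are analytic at 10/7 and contribute nothing to the residue; only the rational part matters.
At the order-3 pole 10/7 set g(δ) = (δ - (10/7))^3*(rational part) = 36/7.
Order-3 pole: residue = g''(a)/2; g''(10/7) = 0, so the residue is 0.
List the singular points by increasing real part (a conjugate pair: the negative imaginary part first).


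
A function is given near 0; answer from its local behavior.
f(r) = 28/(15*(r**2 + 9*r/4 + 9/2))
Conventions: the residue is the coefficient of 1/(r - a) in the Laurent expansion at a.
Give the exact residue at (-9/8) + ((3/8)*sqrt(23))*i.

The factor r**2 + 9*r/4 + 9/2 splits as (r - a)(r - a') with a = (-9/8) + ((3/8)*sqrt(23))*i, a' = (-9/8) - ((3/8)*sqrt(23))*i. At the order-1 pole a set g(r) = (r - a)*f(r) = [28/15] / (r - a').
Simple pole: residue = g(a) at a = (-9/8) + ((3/8)*sqrt(23))*i, which is -((112/1035)*sqrt(23))*i.

The residue is -((112/1035)*sqrt(23))*i.


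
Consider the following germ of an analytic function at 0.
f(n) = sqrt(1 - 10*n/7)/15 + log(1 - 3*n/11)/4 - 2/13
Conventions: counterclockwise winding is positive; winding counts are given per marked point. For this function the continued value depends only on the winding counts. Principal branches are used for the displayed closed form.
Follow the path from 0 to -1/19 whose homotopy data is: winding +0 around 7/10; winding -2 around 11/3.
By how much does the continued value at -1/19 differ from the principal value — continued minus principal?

Continued minus principal equals -pi*i.

The rational part is single-valued and drops out of the difference; each branch term changes only by its own monodromy.
(1/4)*log(1 - n/(11/3)): each positive loop around 11/3 adds 2*pi*i to the log, so winding -2 contributes (1/4)*(-2)*2*pi*i = -pi*i.
(1/15)*sqrt(1 - n/(7/10)): winding +0 is even, the square root returns to the same sheet, contribution 0.
Summing the contributions at n = -1/19 gives -pi*i.


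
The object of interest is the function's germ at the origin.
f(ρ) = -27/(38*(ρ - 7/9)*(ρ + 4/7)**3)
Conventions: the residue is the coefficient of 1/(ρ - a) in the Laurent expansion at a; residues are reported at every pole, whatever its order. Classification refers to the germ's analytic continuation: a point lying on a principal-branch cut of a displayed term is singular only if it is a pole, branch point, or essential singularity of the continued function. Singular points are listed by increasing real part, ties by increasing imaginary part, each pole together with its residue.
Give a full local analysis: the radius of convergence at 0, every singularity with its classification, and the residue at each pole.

Radius of convergence at 0: 4/7.
At -4/7: a pole of order 3; residue 6751269/23336750.
At 7/9: a pole of order 1; residue -6751269/23336750.

Denominator factor (ρ - 7/9): pole of order 1 at 7/9, modulus 7/9.
Denominator factor (ρ + 4/7)^3: pole of order 3 at -4/7, modulus 4/7.
The radius of convergence is the smallest modulus among the singular points: 4/7.
At the order-3 pole -4/7 set g(ρ) = (ρ - (-4/7))^3*f(ρ) = -27/(38*(ρ - 7/9)).
Order-3 pole: residue = g''(a)/2; g''(-4/7) = 6751269/11668375, so the residue is 6751269/23336750.
At the order-1 pole 7/9 set g(ρ) = (ρ - (7/9))*f(ρ) = -27/(38*(ρ + 4/7)**3).
Simple pole: residue = g(a) at a = 7/9, which is -6751269/23336750.
List the singular points by increasing real part (a conjugate pair: the negative imaginary part first).


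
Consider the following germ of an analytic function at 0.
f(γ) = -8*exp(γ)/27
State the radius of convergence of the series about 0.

The radius of convergence is infinite.

The factor exp(γ) is entire and contributes no finite singular point.
The polynomial part has no poles.
No finite singular points: the Taylor series at 0 converges everywhere.


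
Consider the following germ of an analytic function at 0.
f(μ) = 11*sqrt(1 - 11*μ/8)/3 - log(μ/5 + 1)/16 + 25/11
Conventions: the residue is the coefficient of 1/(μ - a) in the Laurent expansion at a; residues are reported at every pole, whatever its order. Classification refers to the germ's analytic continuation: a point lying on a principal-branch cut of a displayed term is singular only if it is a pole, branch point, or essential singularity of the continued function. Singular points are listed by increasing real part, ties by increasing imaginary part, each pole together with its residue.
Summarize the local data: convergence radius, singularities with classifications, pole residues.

Branch term (-1/16)*log(1 - μ/(-5)): its argument vanishes at μ = -5, a logarithmic branch point, modulus 5.
Branch term (11/3)*sqrt(1 - μ/(8/11)): its argument vanishes at μ = 8/11, a square-root branch point, modulus 8/11.
The radius of convergence is the smallest modulus among the singular points: 8/11.
List the singular points by increasing real part (a conjugate pair: the negative imaginary part first).

Radius of convergence at 0: 8/11.
At -5: a logarithmic branch point.
At 8/11: an algebraic (square-root) branch point.


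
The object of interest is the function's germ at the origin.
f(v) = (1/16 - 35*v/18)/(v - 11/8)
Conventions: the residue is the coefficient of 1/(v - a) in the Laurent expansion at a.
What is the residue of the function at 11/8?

At the order-1 pole 11/8 set g(v) = (v - (11/8))*f(v) = 1/16 - 35*v/18.
Simple pole: residue = g(a) at a = 11/8, which is -47/18.

The residue is -47/18.


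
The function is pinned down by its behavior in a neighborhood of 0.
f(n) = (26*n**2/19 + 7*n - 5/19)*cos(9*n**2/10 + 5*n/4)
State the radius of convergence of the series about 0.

The radius of convergence is infinite.

The factor cos(9*n**2/10 + 5*n/4) is entire and contributes no finite singular point.
The polynomial part has no poles.
No finite singular points: the Taylor series at 0 converges everywhere.


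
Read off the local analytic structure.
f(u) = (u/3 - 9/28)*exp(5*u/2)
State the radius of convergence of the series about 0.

The radius of convergence is infinite.

The factor exp(5*u/2) is entire and contributes no finite singular point.
The polynomial part has no poles.
No finite singular points: the Taylor series at 0 converges everywhere.


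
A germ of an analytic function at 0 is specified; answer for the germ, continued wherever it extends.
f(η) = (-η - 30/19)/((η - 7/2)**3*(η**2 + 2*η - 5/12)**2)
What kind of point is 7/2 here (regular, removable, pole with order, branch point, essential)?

The point is a pole of order 3.

The denominator factor η - 7/2 vanishes at 7/2 and appears to the power 3; the numerator there equals -193/38, nonzero, and no other factor vanishes.
Hence a pole whose order is the multiplicity, 3.


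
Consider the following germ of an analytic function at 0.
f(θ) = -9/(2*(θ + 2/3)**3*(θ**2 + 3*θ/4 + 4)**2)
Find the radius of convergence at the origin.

The radius of convergence is 2/3.

Denominator factor (θ + 2/3)^3: pole of order 3 at -2/3, modulus 2/3.
Denominator factor (θ**2 + 3*θ/4 + 4)^2: discriminant -247/16, complex-conjugate roots (-3/8) + ((1/8)*sqrt(247))*i and (-3/8) - ((1/8)*sqrt(247))*i; poles of order 2, moduli 2 and 2.
The radius of convergence is the smallest modulus among the singular points: 2/3.


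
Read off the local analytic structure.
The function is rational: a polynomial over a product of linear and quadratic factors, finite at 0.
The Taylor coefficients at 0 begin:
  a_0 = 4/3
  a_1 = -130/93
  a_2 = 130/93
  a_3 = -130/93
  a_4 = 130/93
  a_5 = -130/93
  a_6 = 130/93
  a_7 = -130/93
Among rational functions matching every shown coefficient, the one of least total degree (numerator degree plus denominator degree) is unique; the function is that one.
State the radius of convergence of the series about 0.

No rational of total degree below 2 reproduces all 8 coefficients; solving the [1/1] Pade equations on them gives f(j) = (4/3 - 2*j/31)/(j + 1), whose expansion matches every shown term.
Denominator factor (j + 1): pole of order 1 at -1, modulus 1.
The radius of convergence is the smallest modulus among the singular points: 1.

The radius of convergence is 1.


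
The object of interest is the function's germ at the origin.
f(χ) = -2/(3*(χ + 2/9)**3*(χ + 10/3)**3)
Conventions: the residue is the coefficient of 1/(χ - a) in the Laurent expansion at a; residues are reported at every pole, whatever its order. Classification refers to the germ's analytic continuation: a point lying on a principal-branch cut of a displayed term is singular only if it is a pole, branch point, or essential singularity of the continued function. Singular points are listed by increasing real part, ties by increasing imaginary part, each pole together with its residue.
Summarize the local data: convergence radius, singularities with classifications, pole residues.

Radius of convergence at 0: 2/9.
At -10/3: a pole of order 3; residue 59049/4302592.
At -2/9: a pole of order 3; residue -59049/4302592.

Denominator factor (χ + 2/9)^3: pole of order 3 at -2/9, modulus 2/9.
Denominator factor (χ + 10/3)^3: pole of order 3 at -10/3, modulus 10/3.
The radius of convergence is the smallest modulus among the singular points: 2/9.
At the order-3 pole -10/3 set g(χ) = (χ - (-10/3))^3*f(χ) = -2/(3*(χ + 2/9)**3).
Order-3 pole: residue = g''(a)/2; g''(-10/3) = 59049/2151296, so the residue is 59049/4302592.
At the order-3 pole -2/9 set g(χ) = (χ - (-2/9))^3*f(χ) = -2/(3*(χ + 10/3)**3).
Order-3 pole: residue = g''(a)/2; g''(-2/9) = -59049/2151296, so the residue is -59049/4302592.
List the singular points by increasing real part (a conjugate pair: the negative imaginary part first).


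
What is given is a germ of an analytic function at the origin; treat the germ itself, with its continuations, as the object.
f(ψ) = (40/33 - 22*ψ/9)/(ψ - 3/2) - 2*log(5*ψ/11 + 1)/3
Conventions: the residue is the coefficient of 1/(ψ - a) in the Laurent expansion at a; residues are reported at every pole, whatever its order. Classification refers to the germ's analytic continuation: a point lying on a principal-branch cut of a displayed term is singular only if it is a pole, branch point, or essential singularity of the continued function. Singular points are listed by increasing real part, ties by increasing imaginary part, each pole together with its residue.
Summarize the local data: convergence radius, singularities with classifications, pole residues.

Denominator factor (ψ - 3/2): pole of order 1 at 3/2, modulus 3/2.
Branch term (-2/3)*log(1 - ψ/(-11/5)): its argument vanishes at ψ = -11/5, a logarithmic branch point, modulus 11/5.
The radius of convergence is the smallest modulus among the singular points: 3/2.
The branch term is analytic at 3/2 and contributes nothing to the residue; only the rational part matters.
At the order-1 pole 3/2 set g(ψ) = (ψ - (3/2))*(rational part) = 40/33 - 22*ψ/9.
Simple pole: residue = g(a) at a = 3/2, which is -27/11.
List the singular points by increasing real part (a conjugate pair: the negative imaginary part first).

Radius of convergence at 0: 3/2.
At -11/5: a logarithmic branch point.
At 3/2: a pole of order 1; residue -27/11.


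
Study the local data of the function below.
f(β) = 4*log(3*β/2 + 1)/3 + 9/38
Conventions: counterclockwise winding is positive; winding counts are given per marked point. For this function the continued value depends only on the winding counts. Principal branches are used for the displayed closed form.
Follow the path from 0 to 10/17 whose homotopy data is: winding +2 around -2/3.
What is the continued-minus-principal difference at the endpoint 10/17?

The rational part is single-valued and drops out of the difference; each branch term changes only by its own monodromy.
(4/3)*log(1 - β/(-2/3)): each positive loop around -2/3 adds 2*pi*i to the log, so winding +2 contributes (4/3)*(2)*2*pi*i = (16/3)*pi*i.
Summing the contributions at β = 10/17 gives (16/3)*pi*i.

Continued minus principal equals (16/3)*pi*i.


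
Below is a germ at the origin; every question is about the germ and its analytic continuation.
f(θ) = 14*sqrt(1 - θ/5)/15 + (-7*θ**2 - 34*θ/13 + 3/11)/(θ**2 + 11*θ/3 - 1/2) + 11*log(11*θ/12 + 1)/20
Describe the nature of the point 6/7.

Denominator factors: θ**2 + 11*θ/3 - 1/2 = 331/98 at θ = 6/7 — none vanishes.
Branch term log(1 - θ/(-12/11)): argument at 6/7 is 25/14, nonzero, so 6/7 is not its branch point (a point on a principal cut is still regular for the continued germ).
Branch term sqrt(1 - θ/(5)): argument at 6/7 is 29/35, nonzero, so 6/7 is not its branch point (a point on a principal cut is still regular for the continued germ).
So the germ continues analytically to 6/7.

The point is a regular point.


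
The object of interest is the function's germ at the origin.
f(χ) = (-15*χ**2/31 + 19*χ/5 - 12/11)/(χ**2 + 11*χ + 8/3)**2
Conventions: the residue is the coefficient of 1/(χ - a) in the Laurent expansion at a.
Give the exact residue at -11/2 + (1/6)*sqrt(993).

The factor χ**2 + 11*χ + 8/3 splits as (χ - a)(χ - a') with a = -11/2 + (1/6)*sqrt(993), a' = -11/2 - (1/6)*sqrt(993). At the order-2 pole a set g(χ) = (χ - a)^2*f(χ) = [-15*χ**2/31 + 19*χ/5 - 12/11] / (χ - a')^2.
Order-2 pole: residue = g'(a); g'(-11/2 + (1/6)*sqrt(993)) = (238167/186801505)*sqrt(993), so the residue is (238167/186801505)*sqrt(993).

The residue is (238167/186801505)*sqrt(993).


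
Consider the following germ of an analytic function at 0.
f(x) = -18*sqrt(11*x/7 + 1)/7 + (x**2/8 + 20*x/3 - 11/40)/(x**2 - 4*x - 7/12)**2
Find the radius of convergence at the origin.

The radius of convergence is -2 + (1/6)*sqrt(165).

Denominator factor (x**2 - 4*x - 7/12)^2: discriminant 55/3, real irrational roots 2 + (1/6)*sqrt(165) and 2 - (1/6)*sqrt(165); poles of order 2, moduli 2 + (1/6)*sqrt(165) and -2 + (1/6)*sqrt(165).
Branch term (-18/7)*sqrt(1 - x/(-7/11)): its argument vanishes at x = -7/11, a square-root branch point, modulus 7/11.
The radius of convergence is the smallest modulus among the singular points: -2 + (1/6)*sqrt(165).


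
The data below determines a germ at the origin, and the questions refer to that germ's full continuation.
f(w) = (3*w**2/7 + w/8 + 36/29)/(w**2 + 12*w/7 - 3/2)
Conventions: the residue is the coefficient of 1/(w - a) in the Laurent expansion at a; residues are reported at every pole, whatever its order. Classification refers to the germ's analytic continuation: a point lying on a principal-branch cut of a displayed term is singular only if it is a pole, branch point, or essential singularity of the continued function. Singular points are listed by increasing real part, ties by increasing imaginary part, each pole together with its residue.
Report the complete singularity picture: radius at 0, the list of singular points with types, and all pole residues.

Denominator factor (w**2 + 12*w/7 - 3/2): discriminant 438/49, real irrational roots -6/7 + (1/14)*sqrt(438) and -6/7 - (1/14)*sqrt(438); poles of order 1, moduli -6/7 + (1/14)*sqrt(438) and 6/7 + (1/14)*sqrt(438).
The radius of convergence is the smallest modulus among the singular points: -6/7 + (1/14)*sqrt(438).
The factor w**2 + 12*w/7 - 3/2 splits as (w - a)(w - a') with a = -6/7 - (1/14)*sqrt(438), a' = -6/7 + (1/14)*sqrt(438). At the order-1 pole a set g(w) = (w - a)*f(w) = [3*w**2/7 + w/8 + 36/29] / (w - a').
Simple pole: residue = g(a) at a = -6/7 - (1/14)*sqrt(438), which is -239/784 - (31921/829864)*sqrt(438).
The factor w**2 + 12*w/7 - 3/2 splits as (w - a)(w - a') with a = -6/7 + (1/14)*sqrt(438), a' = -6/7 - (1/14)*sqrt(438). At the order-1 pole a set g(w) = (w - a)*f(w) = [3*w**2/7 + w/8 + 36/29] / (w - a').
Simple pole: residue = g(a) at a = -6/7 + (1/14)*sqrt(438), which is -239/784 + (31921/829864)*sqrt(438).
List the singular points by increasing real part (a conjugate pair: the negative imaginary part first).

Radius of convergence at 0: -6/7 + (1/14)*sqrt(438).
At -6/7 - (1/14)*sqrt(438): a pole of order 1; residue -239/784 - (31921/829864)*sqrt(438).
At -6/7 + (1/14)*sqrt(438): a pole of order 1; residue -239/784 + (31921/829864)*sqrt(438).


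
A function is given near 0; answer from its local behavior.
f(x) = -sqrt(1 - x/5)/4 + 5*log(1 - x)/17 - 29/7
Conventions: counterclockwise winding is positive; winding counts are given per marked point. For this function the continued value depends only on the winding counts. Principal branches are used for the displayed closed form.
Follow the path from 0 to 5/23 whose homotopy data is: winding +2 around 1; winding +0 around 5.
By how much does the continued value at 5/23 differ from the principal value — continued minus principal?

The rational part is single-valued and drops out of the difference; each branch term changes only by its own monodromy.
(-1/4)*sqrt(1 - x/(5)): winding +0 is even, the square root returns to the same sheet, contribution 0.
(5/17)*log(1 - x/(1)): each positive loop around 1 adds 2*pi*i to the log, so winding +2 contributes (5/17)*(2)*2*pi*i = (20/17)*pi*i.
Summing the contributions at x = 5/23 gives (20/17)*pi*i.

Continued minus principal equals (20/17)*pi*i.


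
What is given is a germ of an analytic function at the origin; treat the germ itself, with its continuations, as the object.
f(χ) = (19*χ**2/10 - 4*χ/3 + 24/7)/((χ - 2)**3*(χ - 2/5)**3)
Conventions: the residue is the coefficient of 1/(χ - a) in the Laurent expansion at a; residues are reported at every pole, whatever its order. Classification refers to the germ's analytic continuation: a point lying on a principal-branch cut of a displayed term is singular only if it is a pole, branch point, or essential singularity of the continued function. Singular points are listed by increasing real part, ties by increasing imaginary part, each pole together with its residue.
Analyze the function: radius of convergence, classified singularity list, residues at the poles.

Radius of convergence at 0: 2/5.
At 2/5: a pole of order 3; residue -136475/57344.
At 2: a pole of order 3; residue 136475/57344.

Denominator factor (χ - 2/5)^3: pole of order 3 at 2/5, modulus 2/5.
Denominator factor (χ - 2)^3: pole of order 3 at 2, modulus 2.
The radius of convergence is the smallest modulus among the singular points: 2/5.
At the order-3 pole 2/5 set g(χ) = (χ - (2/5))^3*f(χ) = (19*χ**2/10 - 4*χ/3 + 24/7)/(χ - 2)**3.
Order-3 pole: residue = g''(a)/2; g''(2/5) = -136475/28672, so the residue is -136475/57344.
At the order-3 pole 2 set g(χ) = (χ - (2))^3*f(χ) = (19*χ**2/10 - 4*χ/3 + 24/7)/(χ - 2/5)**3.
Order-3 pole: residue = g''(a)/2; g''(2) = 136475/28672, so the residue is 136475/57344.
List the singular points by increasing real part (a conjugate pair: the negative imaginary part first).


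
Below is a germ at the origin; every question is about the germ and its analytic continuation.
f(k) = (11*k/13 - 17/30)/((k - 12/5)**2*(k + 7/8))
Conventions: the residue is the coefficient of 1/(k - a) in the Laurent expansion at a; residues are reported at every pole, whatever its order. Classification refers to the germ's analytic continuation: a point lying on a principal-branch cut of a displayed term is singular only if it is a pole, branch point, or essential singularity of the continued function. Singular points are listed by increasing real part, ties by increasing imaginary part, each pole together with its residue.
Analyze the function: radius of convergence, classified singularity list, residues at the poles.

Denominator factor (k + 7/8): pole of order 1 at -7/8, modulus 7/8.
Denominator factor (k - 12/5)^2: pole of order 2 at 12/5, modulus 12/5.
The radius of convergence is the smallest modulus among the singular points: 7/8.
At the order-1 pole -7/8 set g(k) = (k - (-7/8))*f(k) = (11*k/13 - 17/30)/(k - 12/5)**2.
Simple pole: residue = g(a) at a = -7/8, which is -81560/669279.
At the order-2 pole 12/5 set g(k) = (k - (12/5))^2*f(k) = (11*k/13 - 17/30)/(k + 7/8).
Order-2 pole: residue = g'(a); g'(12/5) = 81560/669279, so the residue is 81560/669279.
List the singular points by increasing real part (a conjugate pair: the negative imaginary part first).

Radius of convergence at 0: 7/8.
At -7/8: a pole of order 1; residue -81560/669279.
At 12/5: a pole of order 2; residue 81560/669279.


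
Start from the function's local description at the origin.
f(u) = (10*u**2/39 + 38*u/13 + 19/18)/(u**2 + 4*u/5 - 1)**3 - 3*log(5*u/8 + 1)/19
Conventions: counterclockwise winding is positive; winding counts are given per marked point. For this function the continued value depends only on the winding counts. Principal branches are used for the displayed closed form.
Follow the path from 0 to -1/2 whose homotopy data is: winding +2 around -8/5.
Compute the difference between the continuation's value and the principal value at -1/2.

Continued minus principal equals -(12/19)*pi*i.

The rational part is single-valued and drops out of the difference; each branch term changes only by its own monodromy.
(-3/19)*log(1 - u/(-8/5)): each positive loop around -8/5 adds 2*pi*i to the log, so winding +2 contributes (-3/19)*(2)*2*pi*i = -(12/19)*pi*i.
Summing the contributions at u = -1/2 gives -(12/19)*pi*i.


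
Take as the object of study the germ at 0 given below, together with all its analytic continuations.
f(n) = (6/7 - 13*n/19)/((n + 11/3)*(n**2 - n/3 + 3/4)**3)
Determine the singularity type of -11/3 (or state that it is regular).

The denominator factor n + 11/3 vanishes at -11/3 and appears to the power 1; the numerator there equals 1343/399, nonzero, and no other factor vanishes.
Hence a pole whose order is the multiplicity, 1.

The point is a pole of order 1.


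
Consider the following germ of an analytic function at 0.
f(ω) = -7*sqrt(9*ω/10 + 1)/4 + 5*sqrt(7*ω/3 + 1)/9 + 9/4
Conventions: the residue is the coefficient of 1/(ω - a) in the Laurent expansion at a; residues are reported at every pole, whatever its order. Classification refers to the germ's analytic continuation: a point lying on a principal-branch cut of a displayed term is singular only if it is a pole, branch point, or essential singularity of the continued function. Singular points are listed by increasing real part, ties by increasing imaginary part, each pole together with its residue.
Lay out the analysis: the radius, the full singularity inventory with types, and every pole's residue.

Branch term (-7/4)*sqrt(1 - ω/(-10/9)): its argument vanishes at ω = -10/9, a square-root branch point, modulus 10/9.
Branch term (5/9)*sqrt(1 - ω/(-3/7)): its argument vanishes at ω = -3/7, a square-root branch point, modulus 3/7.
The radius of convergence is the smallest modulus among the singular points: 3/7.
List the singular points by increasing real part (a conjugate pair: the negative imaginary part first).

Radius of convergence at 0: 3/7.
At -10/9: an algebraic (square-root) branch point.
At -3/7: an algebraic (square-root) branch point.


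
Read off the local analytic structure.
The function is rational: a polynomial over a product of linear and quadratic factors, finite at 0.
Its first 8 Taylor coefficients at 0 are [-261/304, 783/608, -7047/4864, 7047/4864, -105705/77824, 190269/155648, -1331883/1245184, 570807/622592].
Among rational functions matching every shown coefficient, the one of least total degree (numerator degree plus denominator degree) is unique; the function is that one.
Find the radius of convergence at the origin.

No rational of total degree below 2 reproduces all 8 coefficients; solving the [0/2] Pade equations on them gives f(σ) = -29/(19*(σ + 4/3)**2), whose expansion matches every shown term.
Denominator factor (σ + 4/3)^2: pole of order 2 at -4/3, modulus 4/3.
The radius of convergence is the smallest modulus among the singular points: 4/3.

The radius of convergence is 4/3.


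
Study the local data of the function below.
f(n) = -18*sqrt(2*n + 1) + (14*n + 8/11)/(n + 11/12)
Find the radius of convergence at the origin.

The radius of convergence is 1/2.

Denominator factor (n + 11/12): pole of order 1 at -11/12, modulus 11/12.
Branch term (-18)*sqrt(1 - n/(-1/2)): its argument vanishes at n = -1/2, a square-root branch point, modulus 1/2.
The radius of convergence is the smallest modulus among the singular points: 1/2.


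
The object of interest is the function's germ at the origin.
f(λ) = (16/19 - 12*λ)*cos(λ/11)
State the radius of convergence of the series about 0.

The radius of convergence is infinite.

The factor cos(λ/11) is entire and contributes no finite singular point.
The polynomial part has no poles.
No finite singular points: the Taylor series at 0 converges everywhere.


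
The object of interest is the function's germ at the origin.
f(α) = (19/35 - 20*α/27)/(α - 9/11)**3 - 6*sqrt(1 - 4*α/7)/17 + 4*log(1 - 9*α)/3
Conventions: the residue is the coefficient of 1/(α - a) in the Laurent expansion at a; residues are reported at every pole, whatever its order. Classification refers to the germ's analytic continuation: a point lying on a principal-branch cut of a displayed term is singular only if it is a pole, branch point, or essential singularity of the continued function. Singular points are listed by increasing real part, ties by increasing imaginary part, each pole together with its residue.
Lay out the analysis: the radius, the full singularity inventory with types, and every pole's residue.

Denominator factor (α - 9/11)^3: pole of order 3 at 9/11, modulus 9/11.
Branch term (-6/17)*sqrt(1 - α/(7/4)): its argument vanishes at α = 7/4, a square-root branch point, modulus 7/4.
Branch term (4/3)*log(1 - α/(1/9)): its argument vanishes at α = 1/9, a logarithmic branch point, modulus 1/9.
The radius of convergence is the smallest modulus among the singular points: 1/9.
The branch terms are analytic at 9/11 and contribute nothing to the residue; only the rational part matters.
At the order-3 pole 9/11 set g(α) = (α - (9/11))^3*(rational part) = 19/35 - 20*α/27.
Order-3 pole: residue = g''(a)/2; g''(9/11) = 0, so the residue is 0.
List the singular points by increasing real part (a conjugate pair: the negative imaginary part first).

Radius of convergence at 0: 1/9.
At 1/9: a logarithmic branch point.
At 9/11: a pole of order 3; residue 0.
At 7/4: an algebraic (square-root) branch point.
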